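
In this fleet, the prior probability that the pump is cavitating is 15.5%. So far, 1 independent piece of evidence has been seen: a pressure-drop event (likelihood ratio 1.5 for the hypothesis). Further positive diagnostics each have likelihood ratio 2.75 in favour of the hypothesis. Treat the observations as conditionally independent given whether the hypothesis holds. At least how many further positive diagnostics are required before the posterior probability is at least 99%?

6

Prior odds = 0.155/0.845 = 31/169.
Bayes factor of the evidence already in hand = 1.5.
Odds after that evidence = (31/169) × 1.5 = 93/338.
Target odds = 0.99/0.01 = 99.
Need 2.75ⁿ ≥ 99 ÷ (93/338) = 11154/31.
2.75⁵ = 161051/1024 falls short of 11154/31 but 2.75⁶ = 1771561/4096 reaches it, so n = 6.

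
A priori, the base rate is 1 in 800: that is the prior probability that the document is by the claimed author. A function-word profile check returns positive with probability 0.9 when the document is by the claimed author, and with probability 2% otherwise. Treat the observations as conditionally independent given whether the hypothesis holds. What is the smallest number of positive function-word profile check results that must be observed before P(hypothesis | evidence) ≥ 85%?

Prior odds: 0.00125 ÷ 0.99875 = 1/799.
Likelihood ratio of a positive result = 0.9/0.02 = 45.
Target posterior odds = 0.85/0.15 = 17/3.
Need (1/799) × 45ⁿ ≥ 17/3, i.e. 45ⁿ ≥ 13583/3.
45² = 2025 falls short of 13583/3 but 45³ = 91125 reaches it, so n = 3.

3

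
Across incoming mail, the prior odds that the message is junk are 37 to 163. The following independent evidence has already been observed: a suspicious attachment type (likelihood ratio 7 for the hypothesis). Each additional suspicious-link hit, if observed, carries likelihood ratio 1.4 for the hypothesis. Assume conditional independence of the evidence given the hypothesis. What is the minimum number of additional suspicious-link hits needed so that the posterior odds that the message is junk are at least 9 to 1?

Prior odds = 37/163.
Bayes factor of the evidence already in hand = 7.
Odds after that evidence = (37/163) × 7 = 259/163.
Target odds = 9.
Need 1.4ⁿ ≥ 9 ÷ (259/163) = 1467/259.
1.4⁵ = 5.37824 falls short of 1467/259 but 1.4⁶ = 117649/15625 reaches it, so n = 6.

6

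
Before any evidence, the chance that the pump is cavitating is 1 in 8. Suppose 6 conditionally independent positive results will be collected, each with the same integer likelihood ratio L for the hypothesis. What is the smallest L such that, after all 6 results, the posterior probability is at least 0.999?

Prior odds = 0.125/0.875 = 1/7.
Target odds = 0.999/0.001 = 999.
Need L⁶ ≥ 999 ÷ (1/7) = 6993.
4⁶ = 4096 < 6993 ≤ 15625 = 5⁶, so L = 5.

5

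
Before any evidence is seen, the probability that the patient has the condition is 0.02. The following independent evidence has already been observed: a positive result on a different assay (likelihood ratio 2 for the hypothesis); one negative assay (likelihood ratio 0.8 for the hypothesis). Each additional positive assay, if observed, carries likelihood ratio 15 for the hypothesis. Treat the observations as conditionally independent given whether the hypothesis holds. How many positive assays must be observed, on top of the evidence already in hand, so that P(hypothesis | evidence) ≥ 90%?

3

Prior odds = 0.02/0.98 = 1/49.
Combined Bayes factor of the evidence already in hand = 2 × 0.8 = 1.6.
Odds after that evidence = (1/49) × 1.6 = 8/245.
Target odds = 0.9/0.1 = 9.
Need 15ⁿ ≥ 9 ÷ (8/245) = 275.625.
15² = 225 falls short of 275.625 but 15³ = 3375 reaches it, so n = 3.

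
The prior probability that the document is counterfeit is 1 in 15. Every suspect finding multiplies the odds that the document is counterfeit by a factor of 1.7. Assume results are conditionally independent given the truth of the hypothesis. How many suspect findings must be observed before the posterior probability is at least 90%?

10

Prior odds = (1/15)/(14/15) = 1/14.
Likelihood ratio per suspect finding = 1.7.
Target odds: 0.9 ÷ 0.1 = 9.
Need (1/14) × 1.7ⁿ ≥ 9, i.e. 1.7ⁿ ≥ 126.
1.7⁹ ≈118.588 falls short of 126 but 1.7¹⁰ ≈201.599 reaches it, so n = 10.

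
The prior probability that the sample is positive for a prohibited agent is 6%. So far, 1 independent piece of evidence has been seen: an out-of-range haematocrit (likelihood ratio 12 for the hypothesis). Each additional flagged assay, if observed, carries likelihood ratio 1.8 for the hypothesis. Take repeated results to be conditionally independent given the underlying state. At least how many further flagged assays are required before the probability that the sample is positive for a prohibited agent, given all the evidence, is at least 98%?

Prior odds = 0.06/0.94 = 3/47.
Bayes factor of the evidence already in hand = 12.
Odds after that evidence = (3/47) × 12 = 36/47.
Target odds = 0.98/0.02 = 49.
Need 1.8ⁿ ≥ 49 ÷ (36/47) = 2303/36.
1.8⁷ = 4782969/78125 falls short of 2303/36 but 1.8⁸ = 43046721/390625 reaches it, so n = 8.

8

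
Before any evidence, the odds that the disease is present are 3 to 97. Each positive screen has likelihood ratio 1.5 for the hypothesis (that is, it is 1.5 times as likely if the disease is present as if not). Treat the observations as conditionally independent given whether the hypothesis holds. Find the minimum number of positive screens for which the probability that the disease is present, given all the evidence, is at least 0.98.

19

Prior odds = 3/97.
Likelihood ratio per positive screen = 1.5.
Target odds: 0.98 ÷ 0.02 = 49.
Require 1.5ⁿ ≥ 49 ÷ (3/97) = 4753/3.
1.5¹⁸ = 387420489/262144 falls short of 4753/3 but 1.5¹⁹ ≈2216.84 reaches it, so n = 19.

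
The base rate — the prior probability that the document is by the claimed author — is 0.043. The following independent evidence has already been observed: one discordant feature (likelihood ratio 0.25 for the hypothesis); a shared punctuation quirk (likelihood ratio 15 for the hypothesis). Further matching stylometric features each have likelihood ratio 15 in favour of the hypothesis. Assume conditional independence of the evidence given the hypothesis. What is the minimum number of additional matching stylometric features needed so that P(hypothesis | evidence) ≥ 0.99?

Prior odds = 0.043/0.957 = 43/957.
Combined Bayes factor of the evidence already in hand = 0.25 × 15 = 3.75.
Odds after that evidence = (43/957) × 3.75 = 215/1276.
Target odds = 0.99/0.01 = 99.
Need 15ⁿ ≥ 99 ÷ (215/1276) = 126324/215.
15² = 225 falls short of 126324/215 but 15³ = 3375 reaches it, so n = 3.

3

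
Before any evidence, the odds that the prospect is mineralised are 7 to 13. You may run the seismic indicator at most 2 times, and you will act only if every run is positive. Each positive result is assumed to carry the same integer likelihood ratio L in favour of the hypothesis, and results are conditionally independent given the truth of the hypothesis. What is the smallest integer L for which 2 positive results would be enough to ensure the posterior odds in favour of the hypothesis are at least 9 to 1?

Prior odds = 7/13.
Target odds = 9.
Need L² ≥ 9 ÷ (7/13) = 117/7.
4² = 16 < 117/7 ≤ 25 = 5², so L = 5.

5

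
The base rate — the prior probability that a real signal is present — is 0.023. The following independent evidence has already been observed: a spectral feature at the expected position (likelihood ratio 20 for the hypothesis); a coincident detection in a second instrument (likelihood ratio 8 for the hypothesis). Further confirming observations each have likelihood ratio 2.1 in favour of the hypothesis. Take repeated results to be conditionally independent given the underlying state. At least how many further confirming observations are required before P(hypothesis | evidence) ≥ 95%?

3

Prior odds = 0.023/0.977 = 23/977.
Combined Bayes factor of the evidence already in hand = 20 × 8 = 160.
Odds after that evidence = (23/977) × 160 = 3680/977.
Target odds = 0.95/0.05 = 19.
Need 2.1ⁿ ≥ 19 ÷ (3680/977) = 18563/3680.
2.1² = 4.41 falls short of 18563/3680 but 2.1³ = 9.261 reaches it, so n = 3.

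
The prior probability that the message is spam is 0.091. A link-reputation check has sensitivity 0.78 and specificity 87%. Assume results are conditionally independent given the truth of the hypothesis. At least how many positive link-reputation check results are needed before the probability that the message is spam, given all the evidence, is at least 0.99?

Prior odds: 0.091 ÷ 0.909 = 91/909.
False-positive rate = 1 − 0.87 = 0.13; likelihood ratio of a positive = 0.78/0.13 = 6.
Target posterior odds = 0.99/0.01 = 99.
Require 6ⁿ ≥ 99 ÷ (91/909) = 89991/91.
6³ = 216 falls short of 89991/91 but 6⁴ = 1296 reaches it, so n = 4.

4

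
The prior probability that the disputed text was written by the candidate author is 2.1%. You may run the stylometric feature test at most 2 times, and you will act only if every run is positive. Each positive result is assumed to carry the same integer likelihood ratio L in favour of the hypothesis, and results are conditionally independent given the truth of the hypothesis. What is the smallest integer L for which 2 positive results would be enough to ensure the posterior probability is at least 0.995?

Prior odds = 0.021/0.979 = 21/979.
Target odds = 0.995/0.005 = 199.
Need L² ≥ 199 ÷ (21/979) = 194821/21.
96² = 9216 < 194821/21 ≤ 9409 = 97², so L = 97.

97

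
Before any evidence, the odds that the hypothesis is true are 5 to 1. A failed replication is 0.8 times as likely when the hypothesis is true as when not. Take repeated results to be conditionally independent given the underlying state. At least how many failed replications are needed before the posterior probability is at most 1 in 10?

18

Prior odds = 5.
Likelihood ratio per failed replication = 0.8.
Target odds: 0.1 ÷ 0.9 = 1/9.
Require 0.8ⁿ ≤ 1/9 ÷ 5 = 1/45.
0.8¹⁷ ≈0.022518 is still above 1/45 but 0.8¹⁸ ≈0.0180144 is at or below it, so n = 18.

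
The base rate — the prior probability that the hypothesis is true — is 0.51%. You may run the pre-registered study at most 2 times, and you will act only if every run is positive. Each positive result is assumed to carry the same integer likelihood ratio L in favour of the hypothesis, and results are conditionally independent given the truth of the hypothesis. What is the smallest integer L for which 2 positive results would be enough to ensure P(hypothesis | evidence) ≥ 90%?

42

Prior odds = 0.0051/0.9949 = 51/9949.
Target odds = 0.9/0.1 = 9.
Need L² ≥ 9 ÷ (51/9949) = 29847/17.
41² = 1681 < 29847/17 ≤ 1764 = 42², so L = 42.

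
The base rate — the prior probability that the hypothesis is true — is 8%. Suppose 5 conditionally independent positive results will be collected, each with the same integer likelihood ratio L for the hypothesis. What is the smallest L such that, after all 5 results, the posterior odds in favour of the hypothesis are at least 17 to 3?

Prior odds = 0.08/0.92 = 2/23.
Target odds = 17/3.
Need L⁵ ≥ 17/3 ÷ (2/23) = 391/6.
2⁵ = 32 < 391/6 ≤ 243 = 3⁵, so L = 3.

3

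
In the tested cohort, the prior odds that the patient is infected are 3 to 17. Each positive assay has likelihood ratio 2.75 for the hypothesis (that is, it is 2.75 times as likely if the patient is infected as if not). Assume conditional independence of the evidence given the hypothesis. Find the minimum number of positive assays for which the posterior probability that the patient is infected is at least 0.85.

Prior odds = 3/17.
Likelihood ratio per positive assay = 2.75.
Target odds: 0.85 ÷ 0.15 = 17/3.
Need (3/17) × 2.75ⁿ ≥ 17/3, i.e. 2.75ⁿ ≥ 289/9.
2.75³ = 20.796875 falls short of 289/9 but 2.75⁴ = 57.19140625 reaches it, so n = 4.

4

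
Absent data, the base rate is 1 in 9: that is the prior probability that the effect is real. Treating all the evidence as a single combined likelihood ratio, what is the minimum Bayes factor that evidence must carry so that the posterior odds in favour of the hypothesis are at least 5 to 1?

40

Prior odds = (1/9)/(8/9) = 0.125.
Target odds = 5.
Required Bayes factor = 5 ÷ 0.125 = 40.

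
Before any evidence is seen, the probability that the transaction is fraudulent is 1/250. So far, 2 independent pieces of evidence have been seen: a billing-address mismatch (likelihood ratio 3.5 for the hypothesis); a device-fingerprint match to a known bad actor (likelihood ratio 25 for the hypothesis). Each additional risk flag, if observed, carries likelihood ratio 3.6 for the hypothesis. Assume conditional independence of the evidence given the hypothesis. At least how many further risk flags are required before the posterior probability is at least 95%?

4

Prior odds = 0.004/0.996 = 1/249.
Combined Bayes factor of the evidence already in hand = 3.5 × 25 = 87.5.
Odds after that evidence = (1/249) × 87.5 = 175/498.
Target odds = 0.95/0.05 = 19.
Need 3.6ⁿ ≥ 19 ÷ (175/498) = 9462/175.
3.6³ = 46.656 falls short of 9462/175 but 3.6⁴ = 167.9616 reaches it, so n = 4.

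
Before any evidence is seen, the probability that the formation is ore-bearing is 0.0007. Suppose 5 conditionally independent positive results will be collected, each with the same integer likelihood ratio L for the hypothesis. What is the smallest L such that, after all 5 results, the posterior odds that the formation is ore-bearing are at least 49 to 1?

Prior odds = 0.0007/0.9993 = 7/9993.
Target odds = 49.
Need L⁵ ≥ 49 ÷ (7/9993) = 69951.
9⁵ = 59049 < 69951 ≤ 100000 = 10⁵, so L = 10.

10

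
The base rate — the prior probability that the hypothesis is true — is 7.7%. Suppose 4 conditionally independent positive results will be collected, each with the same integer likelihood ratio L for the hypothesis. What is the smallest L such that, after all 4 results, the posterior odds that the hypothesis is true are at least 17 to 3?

Prior odds = 0.077/0.923 = 77/923.
Target odds = 17/3.
Need L⁴ ≥ 17/3 ÷ (77/923) = 15691/231.
2⁴ = 16 < 15691/231 ≤ 81 = 3⁴, so L = 3.

3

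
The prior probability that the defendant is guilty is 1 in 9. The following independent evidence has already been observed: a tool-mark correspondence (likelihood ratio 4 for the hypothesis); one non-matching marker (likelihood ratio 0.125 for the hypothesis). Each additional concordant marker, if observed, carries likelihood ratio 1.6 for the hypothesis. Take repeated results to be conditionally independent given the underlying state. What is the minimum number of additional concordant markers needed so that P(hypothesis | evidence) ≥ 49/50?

15

Prior odds = (1/9)/(8/9) = 0.125.
Combined Bayes factor of the evidence already in hand = 4 × 0.125 = 0.5.
Odds after that evidence = 0.125 × 0.5 = 0.0625.
Target odds = 0.98/0.02 = 49.
Need 1.6ⁿ ≥ 49 ÷ 0.0625 = 784.
1.6¹⁴ ≈720.576 falls short of 784 but 1.6¹⁵ ≈1152.92 reaches it, so n = 15.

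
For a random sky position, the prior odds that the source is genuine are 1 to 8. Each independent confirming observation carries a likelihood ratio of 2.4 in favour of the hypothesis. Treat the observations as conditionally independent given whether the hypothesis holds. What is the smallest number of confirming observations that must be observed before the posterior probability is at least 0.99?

Prior odds = 0.125.
Likelihood ratio per confirming observation = 2.4.
Target posterior odds = 0.99/0.01 = 99.
Need 0.125 × 2.4ⁿ ≥ 99, i.e. 2.4ⁿ ≥ 792.
2.4⁷ = 35831808/78125 falls short of 792 but 2.4⁸ = 429981696/390625 reaches it, so n = 8.

8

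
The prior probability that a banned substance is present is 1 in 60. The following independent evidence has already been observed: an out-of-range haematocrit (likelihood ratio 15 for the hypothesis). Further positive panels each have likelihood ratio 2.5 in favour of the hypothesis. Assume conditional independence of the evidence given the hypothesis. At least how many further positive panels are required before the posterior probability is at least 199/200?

8

Prior odds = (1/60)/(59/60) = 1/59.
Bayes factor of the evidence already in hand = 15.
Odds after that evidence = (1/59) × 15 = 15/59.
Target odds = 0.995/0.005 = 199.
Need 2.5ⁿ ≥ 199 ÷ (15/59) = 11741/15.
2.5⁷ = 610.3515625 falls short of 11741/15 but 2.5⁸ = 390625/256 reaches it, so n = 8.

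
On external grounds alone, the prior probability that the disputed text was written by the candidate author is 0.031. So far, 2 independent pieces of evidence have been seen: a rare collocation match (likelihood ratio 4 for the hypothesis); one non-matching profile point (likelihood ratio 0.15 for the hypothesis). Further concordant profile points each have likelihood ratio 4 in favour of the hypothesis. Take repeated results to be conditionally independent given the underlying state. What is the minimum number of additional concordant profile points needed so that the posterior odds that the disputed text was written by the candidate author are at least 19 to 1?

5

Prior odds = 0.031/0.969 = 31/969.
Combined Bayes factor of the evidence already in hand = 4 × 0.15 = 0.6.
Odds after that evidence = (31/969) × 0.6 = 31/1615.
Target odds = 19.
Need 4ⁿ ≥ 19 ÷ (31/1615) = 30685/31.
4⁴ = 256 falls short of 30685/31 but 4⁵ = 1024 reaches it, so n = 5.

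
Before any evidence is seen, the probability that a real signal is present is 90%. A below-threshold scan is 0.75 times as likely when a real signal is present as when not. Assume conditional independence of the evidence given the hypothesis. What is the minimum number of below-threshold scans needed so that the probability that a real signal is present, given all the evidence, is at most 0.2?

13

Prior odds = 0.9/0.1 = 9.
Likelihood ratio per below-threshold scan = 0.75.
Target odds: 0.2 ÷ 0.8 = 0.25.
Require 0.75ⁿ ≤ 0.25 ÷ 9 = 1/36.
0.75¹² = 531441/16777216 is still above 1/36 but 0.75¹³ = 1594323/67108864 is at or below it, so n = 13.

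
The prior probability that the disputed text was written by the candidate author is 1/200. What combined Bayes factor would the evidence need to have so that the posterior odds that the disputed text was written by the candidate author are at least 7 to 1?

1393

Prior odds = 0.005/0.995 = 1/199.
Target odds = 7.
Required Bayes factor = 7 ÷ (1/199) = 1393.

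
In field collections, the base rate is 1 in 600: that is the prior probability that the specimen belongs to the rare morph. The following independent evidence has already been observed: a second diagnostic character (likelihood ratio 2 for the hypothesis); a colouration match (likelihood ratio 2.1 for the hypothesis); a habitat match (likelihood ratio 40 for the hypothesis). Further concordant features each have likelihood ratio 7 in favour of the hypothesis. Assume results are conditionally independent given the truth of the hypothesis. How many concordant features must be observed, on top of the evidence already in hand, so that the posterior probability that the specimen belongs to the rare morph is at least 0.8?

Prior odds = (1/600)/(599/600) = 1/599.
Combined Bayes factor of the evidence already in hand = 2 × 2.1 × 40 = 168.
Odds after that evidence = (1/599) × 168 = 168/599.
Target odds = 0.8/0.2 = 4.
Need 7ⁿ ≥ 4 ÷ (168/599) = 599/42.
7¹ = 7 falls short of 599/42 but 7² = 49 reaches it, so n = 2.

2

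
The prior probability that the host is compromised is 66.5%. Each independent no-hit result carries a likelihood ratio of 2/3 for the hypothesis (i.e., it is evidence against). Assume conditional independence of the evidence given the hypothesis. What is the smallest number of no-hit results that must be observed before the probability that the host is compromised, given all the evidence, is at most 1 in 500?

18

Prior odds: 0.665 ÷ 0.335 = 133/67.
Likelihood ratio per no-hit result = 2/3.
Target odds: 0.002 ÷ 0.998 = 1/499.
Need (133/67) × (2/3)ⁿ ≤ 1/499, i.e. (2/3)ⁿ ≤ 67/66367.
(2/3)¹⁷ = 131072/129140163 is still above 67/66367 but (2/3)¹⁸ = 262144/387420489 is at or below it, so n = 18.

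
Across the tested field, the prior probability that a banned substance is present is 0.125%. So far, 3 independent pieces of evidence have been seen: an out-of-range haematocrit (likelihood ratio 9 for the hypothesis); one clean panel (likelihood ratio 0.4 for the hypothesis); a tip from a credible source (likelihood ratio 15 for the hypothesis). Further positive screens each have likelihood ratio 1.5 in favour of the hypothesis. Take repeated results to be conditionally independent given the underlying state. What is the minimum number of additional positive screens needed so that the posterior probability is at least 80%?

Prior odds = 0.00125/0.99875 = 1/799.
Combined Bayes factor of the evidence already in hand = 9 × 0.4 × 15 = 54.
Odds after that evidence = (1/799) × 54 = 54/799.
Target odds = 0.8/0.2 = 4.
Need 1.5ⁿ ≥ 4 ÷ (54/799) = 1598/27.
1.5¹⁰ = 59049/1024 falls short of 1598/27 but 1.5¹¹ = 177147/2048 reaches it, so n = 11.

11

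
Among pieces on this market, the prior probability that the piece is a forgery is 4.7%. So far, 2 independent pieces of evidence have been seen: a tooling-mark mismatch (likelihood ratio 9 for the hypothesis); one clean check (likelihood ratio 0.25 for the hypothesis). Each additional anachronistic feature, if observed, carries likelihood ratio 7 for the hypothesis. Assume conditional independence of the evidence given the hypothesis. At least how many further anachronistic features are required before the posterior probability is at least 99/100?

Prior odds = 0.047/0.953 = 47/953.
Combined Bayes factor of the evidence already in hand = 9 × 0.25 = 2.25.
Odds after that evidence = (47/953) × 2.25 = 423/3812.
Target odds = 0.99/0.01 = 99.
Need 7ⁿ ≥ 99 ÷ (423/3812) = 41932/47.
7³ = 343 falls short of 41932/47 but 7⁴ = 2401 reaches it, so n = 4.

4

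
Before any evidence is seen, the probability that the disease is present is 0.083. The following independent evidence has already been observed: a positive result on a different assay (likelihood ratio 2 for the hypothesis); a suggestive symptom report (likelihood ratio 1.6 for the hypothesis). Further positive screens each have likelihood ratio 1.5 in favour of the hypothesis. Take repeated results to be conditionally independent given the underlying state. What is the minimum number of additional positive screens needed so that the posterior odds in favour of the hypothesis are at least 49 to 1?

13

Prior odds = 0.083/0.917 = 83/917.
Combined Bayes factor of the evidence already in hand = 2 × 1.6 = 3.2.
Odds after that evidence = (83/917) × 3.2 = 1328/4585.
Target odds = 49.
Need 1.5ⁿ ≥ 49 ÷ (1328/4585) = 224665/1328.
1.5¹² = 531441/4096 falls short of 224665/1328 but 1.5¹³ = 1594323/8192 reaches it, so n = 13.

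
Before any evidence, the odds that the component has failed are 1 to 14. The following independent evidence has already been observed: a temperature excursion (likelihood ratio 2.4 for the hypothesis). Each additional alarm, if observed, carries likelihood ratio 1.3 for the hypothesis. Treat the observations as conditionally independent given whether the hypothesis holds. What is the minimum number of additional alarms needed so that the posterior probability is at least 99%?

25

Prior odds = 1/14.
Bayes factor of the evidence already in hand = 2.4.
Odds after that evidence = (1/14) × 2.4 = 6/35.
Target odds = 0.99/0.01 = 99.
Need 1.3ⁿ ≥ 99 ÷ (6/35) = 577.5.
1.3²⁴ ≈542.801 falls short of 577.5 but 1.3²⁵ ≈705.641 reaches it, so n = 25.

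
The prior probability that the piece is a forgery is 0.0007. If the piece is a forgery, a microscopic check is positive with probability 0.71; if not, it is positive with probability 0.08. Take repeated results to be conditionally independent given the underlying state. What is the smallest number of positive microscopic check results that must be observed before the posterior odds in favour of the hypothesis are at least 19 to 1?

Prior odds: 0.0007 ÷ 0.9993 = 7/9993.
Likelihood ratio of a positive = 0.71/0.08 = 8.875.
Target odds = 19.
Require 8.875ⁿ ≥ 19 ÷ (7/9993) = 189867/7.
8.875⁴ = 25411681/4096 falls short of 189867/7 but 8.875⁵ ≈55060.7 reaches it, so n = 5.

5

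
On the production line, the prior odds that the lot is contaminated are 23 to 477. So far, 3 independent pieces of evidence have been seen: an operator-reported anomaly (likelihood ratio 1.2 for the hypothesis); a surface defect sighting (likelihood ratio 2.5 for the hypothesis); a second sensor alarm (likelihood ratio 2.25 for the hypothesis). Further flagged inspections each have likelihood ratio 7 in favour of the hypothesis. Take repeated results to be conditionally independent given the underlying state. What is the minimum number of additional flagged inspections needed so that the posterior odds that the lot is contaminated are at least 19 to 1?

Prior odds = 23/477.
Combined Bayes factor of the evidence already in hand = 1.2 × 2.5 × 2.25 = 6.75.
Odds after that evidence = (23/477) × 6.75 = 69/212.
Target odds = 19.
Need 7ⁿ ≥ 19 ÷ (69/212) = 4028/69.
7² = 49 falls short of 4028/69 but 7³ = 343 reaches it, so n = 3.

3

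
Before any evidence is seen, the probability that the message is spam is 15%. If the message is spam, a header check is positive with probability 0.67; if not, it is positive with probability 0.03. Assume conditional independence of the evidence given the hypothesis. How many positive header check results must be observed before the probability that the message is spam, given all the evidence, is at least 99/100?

3

Prior odds = 0.15/0.85 = 3/17.
Likelihood ratio of a positive = 0.67/0.03 = 67/3.
Target odds: 0.99 ÷ 0.01 = 99.
Require (67/3)ⁿ ≥ 99 ÷ (3/17) = 561.
(67/3)² = 4489/9 falls short of 561 but (67/3)³ = 300763/27 reaches it, so n = 3.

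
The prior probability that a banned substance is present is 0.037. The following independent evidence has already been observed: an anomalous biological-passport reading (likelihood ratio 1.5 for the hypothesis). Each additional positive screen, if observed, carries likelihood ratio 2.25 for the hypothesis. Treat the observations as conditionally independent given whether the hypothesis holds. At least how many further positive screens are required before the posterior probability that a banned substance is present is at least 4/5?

6

Prior odds = 0.037/0.963 = 37/963.
Bayes factor of the evidence already in hand = 1.5.
Odds after that evidence = (37/963) × 1.5 = 37/642.
Target odds = 0.8/0.2 = 4.
Need 2.25ⁿ ≥ 4 ÷ (37/642) = 2568/37.
2.25⁵ = 59049/1024 falls short of 2568/37 but 2.25⁶ = 531441/4096 reaches it, so n = 6.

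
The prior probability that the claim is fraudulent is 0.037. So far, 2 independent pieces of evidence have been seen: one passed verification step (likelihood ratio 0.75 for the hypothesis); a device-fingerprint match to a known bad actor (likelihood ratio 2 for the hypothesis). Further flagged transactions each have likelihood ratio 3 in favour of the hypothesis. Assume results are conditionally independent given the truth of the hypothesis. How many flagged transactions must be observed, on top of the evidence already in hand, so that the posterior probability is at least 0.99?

Prior odds = 0.037/0.963 = 37/963.
Combined Bayes factor of the evidence already in hand = 0.75 × 2 = 1.5.
Odds after that evidence = (37/963) × 1.5 = 37/642.
Target odds = 0.99/0.01 = 99.
Need 3ⁿ ≥ 99 ÷ (37/642) = 63558/37.
3⁶ = 729 falls short of 63558/37 but 3⁷ = 2187 reaches it, so n = 7.

7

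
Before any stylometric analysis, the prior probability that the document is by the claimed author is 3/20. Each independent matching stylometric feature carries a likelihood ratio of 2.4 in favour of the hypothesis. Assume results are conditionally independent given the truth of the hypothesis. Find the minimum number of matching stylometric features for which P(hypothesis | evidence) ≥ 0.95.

Prior odds: 0.15 ÷ 0.85 = 3/17.
Likelihood ratio per matching stylometric feature = 2.4.
Target odds: 0.95 ÷ 0.05 = 19.
Need (3/17) × 2.4ⁿ ≥ 19, i.e. 2.4ⁿ ≥ 323/3.
2.4⁵ = 79.62624 falls short of 323/3 but 2.4⁶ = 2985984/15625 reaches it, so n = 6.

6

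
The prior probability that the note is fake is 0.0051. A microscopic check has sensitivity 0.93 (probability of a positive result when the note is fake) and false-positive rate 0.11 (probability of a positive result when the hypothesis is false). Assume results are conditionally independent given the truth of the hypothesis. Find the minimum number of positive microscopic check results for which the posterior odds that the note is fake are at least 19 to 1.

4

Prior odds = 0.0051/0.9949 = 51/9949.
Likelihood ratio of a positive result = 0.93/0.11 = 93/11.
Target odds = 19.
Need (51/9949) × (93/11)ⁿ ≥ 19, i.e. (93/11)ⁿ ≥ 189031/51.
(93/11)³ = 804357/1331 falls short of 189031/51 but (93/11)⁴ = 74805201/14641 reaches it, so n = 4.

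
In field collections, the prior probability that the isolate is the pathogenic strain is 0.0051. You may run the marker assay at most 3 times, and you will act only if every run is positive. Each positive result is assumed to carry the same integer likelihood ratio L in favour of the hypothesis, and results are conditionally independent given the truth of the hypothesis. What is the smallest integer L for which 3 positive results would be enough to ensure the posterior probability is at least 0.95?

Prior odds = 0.0051/0.9949 = 51/9949.
Target odds = 0.95/0.05 = 19.
Need L³ ≥ 19 ÷ (51/9949) = 189031/51.
15³ = 3375 < 189031/51 ≤ 4096 = 16³, so L = 16.

16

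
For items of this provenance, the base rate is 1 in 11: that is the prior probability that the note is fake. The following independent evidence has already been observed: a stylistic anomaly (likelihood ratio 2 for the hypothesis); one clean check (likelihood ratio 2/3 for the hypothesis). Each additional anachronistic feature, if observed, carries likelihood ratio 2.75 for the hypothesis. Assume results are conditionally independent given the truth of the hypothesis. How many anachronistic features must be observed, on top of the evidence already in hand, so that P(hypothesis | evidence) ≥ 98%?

Prior odds = (1/11)/(10/11) = 0.1.
Combined Bayes factor of the evidence already in hand = 2 × (2/3) = 4/3.
Odds after that evidence = 0.1 × 4/3 = 2/15.
Target odds = 0.98/0.02 = 49.
Need 2.75ⁿ ≥ 49 ÷ (2/15) = 367.5.
2.75⁵ = 161051/1024 falls short of 367.5 but 2.75⁶ = 1771561/4096 reaches it, so n = 6.

6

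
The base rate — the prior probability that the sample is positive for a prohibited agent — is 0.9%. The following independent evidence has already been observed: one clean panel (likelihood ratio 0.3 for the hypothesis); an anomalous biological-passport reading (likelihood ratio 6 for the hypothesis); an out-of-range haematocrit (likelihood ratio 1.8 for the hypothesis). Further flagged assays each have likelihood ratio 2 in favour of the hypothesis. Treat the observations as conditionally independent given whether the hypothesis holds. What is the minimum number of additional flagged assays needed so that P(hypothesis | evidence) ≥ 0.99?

12

Prior odds = 0.009/0.991 = 9/991.
Combined Bayes factor of the evidence already in hand = 0.3 × 6 × 1.8 = 3.24.
Odds after that evidence = (9/991) × 3.24 = 729/24775.
Target odds = 0.99/0.01 = 99.
Need 2ⁿ ≥ 99 ÷ (729/24775) = 272525/81.
2¹¹ = 2048 falls short of 272525/81 but 2¹² = 4096 reaches it, so n = 12.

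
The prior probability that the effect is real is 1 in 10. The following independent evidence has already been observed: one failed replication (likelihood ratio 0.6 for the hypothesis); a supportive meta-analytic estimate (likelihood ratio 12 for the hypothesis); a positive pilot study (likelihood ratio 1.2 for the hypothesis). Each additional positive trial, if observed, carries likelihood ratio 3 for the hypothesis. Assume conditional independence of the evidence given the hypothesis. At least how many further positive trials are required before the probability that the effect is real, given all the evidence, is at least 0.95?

Prior odds = 0.1/0.9 = 1/9.
Combined Bayes factor of the evidence already in hand = 0.6 × 12 × 1.2 = 8.64.
Odds after that evidence = (1/9) × 8.64 = 0.96.
Target odds = 0.95/0.05 = 19.
Need 3ⁿ ≥ 19 ÷ 0.96 = 475/24.
3² = 9 falls short of 475/24 but 3³ = 27 reaches it, so n = 3.

3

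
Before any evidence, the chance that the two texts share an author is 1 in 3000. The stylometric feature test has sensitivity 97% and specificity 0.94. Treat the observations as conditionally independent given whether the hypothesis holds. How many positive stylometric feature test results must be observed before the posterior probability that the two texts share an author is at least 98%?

5

Prior odds = (1/3000)/(2999/3000) = 1/2999.
False-positive rate = 1 − 0.94 = 0.06; likelihood ratio of a positive = 0.97/0.06 = 97/6.
Target posterior odds = 0.98/0.02 = 49.
Require (97/6)ⁿ ≥ 49 ÷ (1/2999) = 146951.
(97/6)⁴ = 88529281/1296 falls short of 146951 but (97/6)⁵ ≈1.10434e+06 reaches it, so n = 5.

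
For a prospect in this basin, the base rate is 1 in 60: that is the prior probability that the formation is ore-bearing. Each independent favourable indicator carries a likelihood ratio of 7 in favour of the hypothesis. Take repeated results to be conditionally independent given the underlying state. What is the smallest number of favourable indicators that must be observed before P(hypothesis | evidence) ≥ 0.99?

5

Prior odds = (1/60)/(59/60) = 1/59.
Likelihood ratio per favourable indicator = 7.
Target odds: 0.99 ÷ 0.01 = 99.
Need (1/59) × 7ⁿ ≥ 99, i.e. 7ⁿ ≥ 5841.
7⁴ = 2401 falls short of 5841 but 7⁵ = 16807 reaches it, so n = 5.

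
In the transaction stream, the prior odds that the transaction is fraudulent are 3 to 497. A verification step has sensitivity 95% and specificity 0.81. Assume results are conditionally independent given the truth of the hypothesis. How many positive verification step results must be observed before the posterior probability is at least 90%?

Prior odds = 3/497.
False-positive rate = 1 − 0.81 = 0.19; likelihood ratio of a positive = 0.95/0.19 = 5.
Target posterior odds = 0.9/0.1 = 9.
Require 5ⁿ ≥ 9 ÷ (3/497) = 1491.
5⁴ = 625 falls short of 1491 but 5⁵ = 3125 reaches it, so n = 5.

5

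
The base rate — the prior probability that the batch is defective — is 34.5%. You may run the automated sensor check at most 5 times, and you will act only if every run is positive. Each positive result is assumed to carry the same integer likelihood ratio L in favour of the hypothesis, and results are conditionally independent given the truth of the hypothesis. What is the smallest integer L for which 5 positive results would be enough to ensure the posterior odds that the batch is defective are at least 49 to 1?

3

Prior odds = 0.345/0.655 = 69/131.
Target odds = 49.
Need L⁵ ≥ 49 ÷ (69/131) = 6419/69.
2⁵ = 32 < 6419/69 ≤ 243 = 3⁵, so L = 3.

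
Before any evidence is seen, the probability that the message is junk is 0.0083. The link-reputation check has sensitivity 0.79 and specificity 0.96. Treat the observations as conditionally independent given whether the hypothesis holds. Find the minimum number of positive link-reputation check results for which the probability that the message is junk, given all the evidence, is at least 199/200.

Prior odds: 0.0083 ÷ 0.9917 = 83/9917.
False-positive rate = 1 − 0.96 = 0.04; likelihood ratio of a positive = 0.79/0.04 = 19.75.
Target odds: 0.995 ÷ 0.005 = 199.
Need (83/9917) × 19.75ⁿ ≥ 199, i.e. 19.75ⁿ ≥ 1973483/83.
19.75³ = 7703.734375 falls short of 1973483/83 but 19.75⁴ = 38950081/256 reaches it, so n = 4.

4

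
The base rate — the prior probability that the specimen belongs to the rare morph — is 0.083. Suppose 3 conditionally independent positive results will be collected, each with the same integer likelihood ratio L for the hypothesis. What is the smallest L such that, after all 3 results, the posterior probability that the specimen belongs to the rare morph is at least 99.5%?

Prior odds = 0.083/0.917 = 83/917.
Target odds = 0.995/0.005 = 199.
Need L³ ≥ 199 ÷ (83/917) = 182483/83.
13³ = 2197 < 182483/83 ≤ 2744 = 14³, so L = 14.

14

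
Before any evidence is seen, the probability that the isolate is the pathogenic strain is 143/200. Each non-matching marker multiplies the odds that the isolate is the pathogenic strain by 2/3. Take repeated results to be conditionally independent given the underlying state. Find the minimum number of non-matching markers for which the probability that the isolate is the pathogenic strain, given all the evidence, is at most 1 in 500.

Prior odds = 0.715/0.285 = 143/57.
Likelihood ratio per non-matching marker = 2/3.
Target posterior odds = 0.002/0.998 = 1/499.
Need (143/57) × (2/3)ⁿ ≤ 1/499, i.e. (2/3)ⁿ ≤ 57/71357.
(2/3)¹⁷ = 131072/129140163 is still above 57/71357 but (2/3)¹⁸ = 262144/387420489 is at or below it, so n = 18.

18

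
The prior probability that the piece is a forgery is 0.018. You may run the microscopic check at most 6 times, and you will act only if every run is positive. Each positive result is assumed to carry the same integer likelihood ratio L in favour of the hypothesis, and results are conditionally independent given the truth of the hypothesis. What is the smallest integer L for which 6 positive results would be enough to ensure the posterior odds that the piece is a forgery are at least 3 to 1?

3

Prior odds = 0.018/0.982 = 9/491.
Target odds = 3.
Need L⁶ ≥ 3 ÷ (9/491) = 491/3.
2⁶ = 64 < 491/3 ≤ 729 = 3⁶, so L = 3.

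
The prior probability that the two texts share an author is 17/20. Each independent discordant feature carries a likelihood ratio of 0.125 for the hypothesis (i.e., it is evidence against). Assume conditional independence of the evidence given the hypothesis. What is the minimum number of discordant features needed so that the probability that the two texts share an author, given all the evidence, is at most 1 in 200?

Prior odds = 0.85/0.15 = 17/3.
Likelihood ratio per discordant feature = 0.125.
Target posterior odds = 0.005/0.995 = 1/199.
Need (17/3) × 0.125ⁿ ≤ 1/199, i.e. 0.125ⁿ ≤ 3/3383.
0.125³ = 0.001953125 is still above 3/3383 but 0.125⁴ = 1/4096 is at or below it, so n = 4.

4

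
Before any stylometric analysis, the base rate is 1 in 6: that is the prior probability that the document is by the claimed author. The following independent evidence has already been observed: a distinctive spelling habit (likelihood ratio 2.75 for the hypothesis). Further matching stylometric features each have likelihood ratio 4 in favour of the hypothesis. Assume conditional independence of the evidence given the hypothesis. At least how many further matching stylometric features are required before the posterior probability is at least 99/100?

Prior odds = (1/6)/(5/6) = 0.2.
Bayes factor of the evidence already in hand = 2.75.
Odds after that evidence = 0.2 × 2.75 = 0.55.
Target odds = 0.99/0.01 = 99.
Need 4ⁿ ≥ 99 ÷ 0.55 = 180.
4³ = 64 falls short of 180 but 4⁴ = 256 reaches it, so n = 4.

4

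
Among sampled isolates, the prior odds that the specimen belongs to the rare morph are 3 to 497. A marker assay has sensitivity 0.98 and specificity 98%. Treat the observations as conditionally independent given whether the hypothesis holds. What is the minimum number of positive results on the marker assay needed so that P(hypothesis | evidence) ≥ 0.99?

3

Prior odds = 3/497.
False-positive rate = 1 − 0.98 = 0.02; likelihood ratio of a positive = 0.98/0.02 = 49.
Target posterior odds = 0.99/0.01 = 99.
Need (3/497) × 49ⁿ ≥ 99, i.e. 49ⁿ ≥ 16401.
49² = 2401 falls short of 16401 but 49³ = 117649 reaches it, so n = 3.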